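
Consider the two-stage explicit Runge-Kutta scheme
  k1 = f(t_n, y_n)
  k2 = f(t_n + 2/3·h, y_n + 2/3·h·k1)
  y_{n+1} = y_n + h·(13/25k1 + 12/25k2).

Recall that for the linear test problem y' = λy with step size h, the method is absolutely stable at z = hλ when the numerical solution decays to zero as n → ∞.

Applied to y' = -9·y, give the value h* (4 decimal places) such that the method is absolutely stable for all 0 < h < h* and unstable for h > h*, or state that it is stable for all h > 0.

(-3.1250,0); λ=-9 ⇒ h* = (25/8)/9 = 0.3472.

Test eqn y'=λy, z=hλ:
  k1=λy_n ⇒ h·k1=z·y_n;  k2=λ(1+2/3z)y_n ⇒ h·k2=z(1+2/3z)y_n
  y_{n+1}/y_n = 1 + 13/25z + 12/25z(1+2/3z) = 1 + z + 8/25z²
  R(z) = 1 + z + 8/25z².

Boundary: |R(x)|=1, x<0.
x=-0.55: |R|=0.5468
R=1: x+8/25x²=0 ⇒ x=−25/8=-3.1250; min R=1−1/(4·8/25)=0.2188>−1
Confirm numerically:
  x=-3.048: |R|=0.92490 <1
  x=-1.897: |R|=0.25455 <1
  x=-1.863: |R|=0.24765 <1
  x=-3.561: |R|=1.49683 >1
  x=-3.411: |R|=1.31217 >1
  x=-3.161: |R|=1.03641 >1
Stable set (-3.1250, 0).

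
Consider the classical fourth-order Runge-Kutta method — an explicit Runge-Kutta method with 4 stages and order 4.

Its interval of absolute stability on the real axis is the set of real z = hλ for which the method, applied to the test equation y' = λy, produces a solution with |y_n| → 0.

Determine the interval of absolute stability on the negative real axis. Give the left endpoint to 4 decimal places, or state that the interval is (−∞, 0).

Set f=λy, z=hλ:
  order 4, 4-stage ⇒ R(z)=1+z+z^2/2+z^3/6+z^4/24
  (e.g. R(-1.11)=0.34136, |R|=0.34136)

Solve |R(x)|<1 on ℝ⁻.
x=-1.11: |R|=0.3414
|R(-3.06)|=1.4996 |R(-2.57)|=0.7210 |R(-2.54)|=0.6889
Bisect:
  x_lo=-3.1103 |R|=1.6113  x_hi=-0.1834 |R|=0.8324
  mid=-1.64686 |R|=0.27128 →hi
  mid=-2.37860 |R|=0.54110 →hi
  mid=-2.74447 |R|=0.94017 →hi
  mid=-2.92740 |R|=1.23627 →lo
  mid=-2.83593 |R|=1.07907 →lo
  mid=-2.79020 |R|=1.00742 →lo
  mid=-2.76733 |R|=0.97326 →hi
  mid=-2.77877 |R|=0.99021 →hi
  ...
  [-2.78538,-2.78520] ⇒ x*=-2.7853
So |R|<1 on (-2.7853, 0).

(-2.7853, 0).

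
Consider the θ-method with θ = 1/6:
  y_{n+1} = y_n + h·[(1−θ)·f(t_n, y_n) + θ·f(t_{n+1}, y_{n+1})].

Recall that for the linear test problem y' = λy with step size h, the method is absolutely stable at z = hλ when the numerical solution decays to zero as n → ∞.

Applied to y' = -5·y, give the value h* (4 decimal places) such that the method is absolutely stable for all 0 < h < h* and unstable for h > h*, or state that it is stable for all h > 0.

On y'=λy, z=hλ:
  y_{n+1} = y_n + z·[5/6·y_n + 1/6·y_{n+1}] ⇒ (1 − 1/6z)y_{n+1} = (1 + 5/6z)y_n
  ⇒ R(z) = (1 + 5/6z)/(1 − 1/6z).

Need |R(x)|<1, x<0.
x=-0.93: |R|=0.1948
R=−1: 1+5/6x = −1+1/6x ⇒ -2/3x=2 ⇒ x=2/(-2/3)=-3.0000
Confirm numerically:
  x=-2.626: |R|=0.82657 <1
  x=-2.213: |R|=0.61671 <1
  x=-1.683: |R|=0.31433 <1
  x=-1.435: |R|=0.15804 <1
  x=-3.343: |R|=1.14685 >1
  x=-3.149: |R|=1.06514 >1
  x=-3.092: |R|=1.04048 >1
Interval (-3.0000, 0).

(-3.0000,0); λ=-5 ⇒ h* = (3)/5 = 0.6000.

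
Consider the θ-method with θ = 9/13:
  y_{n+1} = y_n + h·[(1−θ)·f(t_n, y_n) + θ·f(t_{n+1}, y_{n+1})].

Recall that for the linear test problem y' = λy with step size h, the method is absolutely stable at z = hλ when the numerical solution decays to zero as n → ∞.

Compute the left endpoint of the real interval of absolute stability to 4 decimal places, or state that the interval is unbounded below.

(−∞, 0) — no finite endpoint.

On y'=λy, z=hλ:
  y_{n+1} = y_n + z·[4/13·y_n + 9/13·y_{n+1}] ⇒ (1 − 9/13z)y_{n+1} = (1 + 4/13z)y_n
  ⇒ R(z) = (1 + 4/13z)/(1 − 9/13z).

Boundary: |R(x)|=1, x<0.
x=-0.79: |R|=0.4893
x=-2: |R|=0.1613
x=-10: |R|=0.2621
x=-100: |R|=0.4239
θ=9/13≥1/2 ⇒ |1+4/13x|<|1−9/13x| ∀x<0 ⇒ interval (−∞,0).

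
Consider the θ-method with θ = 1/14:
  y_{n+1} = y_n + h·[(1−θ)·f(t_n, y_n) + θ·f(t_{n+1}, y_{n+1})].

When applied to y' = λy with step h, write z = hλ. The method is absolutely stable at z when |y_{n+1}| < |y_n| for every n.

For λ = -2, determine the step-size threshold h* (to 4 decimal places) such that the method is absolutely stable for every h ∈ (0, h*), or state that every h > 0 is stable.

(-2.3333,0); λ=-2 ⇒ h* = (7/3)/2 = 1.1667.

On y'=λy, z=hλ:
  y_{n+1} = y_n + z·[13/14·y_n + 1/14·y_{n+1}] ⇒ (1 − 1/14z)y_{n+1} = (1 + 13/14z)y_n
  R(z) = (1 + 13/14z)/(1 − 1/14z).

Boundary: |R(x)|=1, x<0.
x=-1.28: |R|=0.1728
R=−1: 1+13/14x = −1+1/14x ⇒ -6/7x=2 ⇒ x=2/(-6/7)=-2.3333
Confirm numerically:
  x=-1.691: |R|=0.50876 <1
  x=-1.276: |R|=0.16942 <1
  x=-1.206: |R|=0.11035 <1
  x=-2.862: |R|=1.37623 >1
  x=-2.746: |R|=1.29571 >1
  x=-2.514: |R|=1.13128 >1
Stable set (-2.3333, 0).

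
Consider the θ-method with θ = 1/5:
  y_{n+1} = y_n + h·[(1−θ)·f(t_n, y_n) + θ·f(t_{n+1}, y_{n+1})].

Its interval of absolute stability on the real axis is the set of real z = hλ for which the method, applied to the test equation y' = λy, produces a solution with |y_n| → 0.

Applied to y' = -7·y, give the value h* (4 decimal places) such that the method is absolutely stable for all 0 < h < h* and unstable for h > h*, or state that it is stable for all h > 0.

(-3.3333,0); λ=-7 ⇒ h* = (10/3)/7 = 0.4762.

On y'=λy, z=hλ:
  y_{n+1} = y_n + z·[4/5·y_n + 1/5·y_{n+1}] ⇒ (1 − 1/5z)y_{n+1} = (1 + 4/5z)y_n
  so R(z) = (1 + 4/5z)/(1 − 1/5z).

Solve |R(x)|<1 on ℝ⁻.
x=-1.56: |R|=0.1890
R=−1: 1+4/5x = −1+1/5x ⇒ -3/5x=2 ⇒ x=2/(-3/5)=-3.3333
Confirm numerically:
  x=-2.188: |R|=0.52198 <1
  x=-1.966: |R|=0.41114 <1
  x=-1.600: |R|=0.21212 <1
  x=-3.907: |R|=1.19322 >1
  x=-3.836: |R|=1.17067 >1
So |R|<1 on (-3.3333, 0).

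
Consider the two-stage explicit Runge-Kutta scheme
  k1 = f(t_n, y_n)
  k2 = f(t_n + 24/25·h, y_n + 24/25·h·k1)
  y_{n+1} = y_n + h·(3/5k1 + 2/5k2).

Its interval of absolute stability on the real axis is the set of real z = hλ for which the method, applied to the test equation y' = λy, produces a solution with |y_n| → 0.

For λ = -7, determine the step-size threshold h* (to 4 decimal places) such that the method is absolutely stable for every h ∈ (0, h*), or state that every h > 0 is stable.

(-2.6042,0); λ=-7 ⇒ h* = (125/48)/7 = 0.3720.

On y'=λy, z=hλ:
  k1=λy_n ⇒ h·k1=z·y_n;  k2=λ(1+24/25z)y_n ⇒ h·k2=z(1+24/25z)y_n
  y_{n+1}/y_n = 1 + 3/5z + 2/5z(1+24/25z) = 1 + z + 48/125z²
  ⇒ R(z) = 1 + z + 48/125z².

Find x<0 with |R(x)|<1.
x=-1.24: |R|=0.3504
R=1: x+48/125x²=0 ⇒ x=−125/48=-2.6042; min R=1−1/(4·48/125)=0.3490>−1
Confirm numerically:
  x=-2.539: |R|=0.93646 <1
  x=-1.377: |R|=0.35111 <1
  x=-1.297: |R|=0.34897 <1
  x=-3.139: |R|=1.64468 >1
  x=-2.654: |R|=1.05079 >1
Interval (-2.6042, 0).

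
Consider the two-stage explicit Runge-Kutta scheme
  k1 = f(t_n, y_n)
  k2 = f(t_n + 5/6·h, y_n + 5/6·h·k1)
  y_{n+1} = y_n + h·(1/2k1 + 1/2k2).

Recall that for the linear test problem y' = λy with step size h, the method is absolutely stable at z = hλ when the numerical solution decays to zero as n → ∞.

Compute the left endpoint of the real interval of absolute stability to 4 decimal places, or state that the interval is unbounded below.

left endpoint -2.4000.

Test eqn y'=λy, z=hλ:
  k1=λy_n ⇒ h·k1=z·y_n;  k2=λ(1+5/6z)y_n ⇒ h·k2=z(1+5/6z)y_n
  y_{n+1}/y_n = 1 + 1/2z + 1/2z(1+5/6z) = 1 + z + 5/12z²
  so R(z) = 1 + z + 5/12z².

Boundary: |R(x)|=1, x<0.
x=-0.68: |R|=0.5127
R=1: x+5/12x²=0 ⇒ x=−12/5=-2.4000; min R=1−1/(4·5/12)=0.4000>−1
Confirm numerically:
  x=-2.028: |R|=0.68566 <1
  x=-1.784: |R|=0.54211 <1
  x=-1.648: |R|=0.48363 <1
  x=-2.598: |R|=1.21433 >1
  x=-2.555: |R|=1.16501 >1
  x=-2.525: |R|=1.13151 >1
So |R|<1 on (-2.4000, 0).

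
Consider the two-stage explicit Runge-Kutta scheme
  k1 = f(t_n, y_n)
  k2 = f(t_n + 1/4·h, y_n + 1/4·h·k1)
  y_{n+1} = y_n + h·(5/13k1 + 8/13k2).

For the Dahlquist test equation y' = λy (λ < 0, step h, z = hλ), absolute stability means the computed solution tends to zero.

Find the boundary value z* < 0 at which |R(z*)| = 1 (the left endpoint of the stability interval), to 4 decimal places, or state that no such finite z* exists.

Set f=λy, z=hλ:
  k1=λy_n ⇒ h·k1=z·y_n;  k2=λ(1+1/4z)y_n ⇒ h·k2=z(1+1/4z)y_n
  y_{n+1}/y_n = 1 + 5/13z + 8/13z(1+1/4z) = 1 + z + 2/13z²
  ⇒ R(z) = 1 + z + 2/13z².

Solve |R(x)|<1 on ℝ⁻.
x=-0.53: |R|=0.5132
R=1: x+2/13x²=0 ⇒ x=−13/2=-6.5000; min R=1−1/(4·2/13)=-0.6250>−1
Confirm numerically:
  x=-3.924: |R|=0.55511 <1
  x=-3.882: |R|=0.56355 <1
  x=-2.813: |R|=0.59562 <1
  x=-7.024: |R|=1.56624 >1
  x=-6.936: |R|=1.46525 >1
Interval (-6.5000, 0).

left endpoint -6.5000.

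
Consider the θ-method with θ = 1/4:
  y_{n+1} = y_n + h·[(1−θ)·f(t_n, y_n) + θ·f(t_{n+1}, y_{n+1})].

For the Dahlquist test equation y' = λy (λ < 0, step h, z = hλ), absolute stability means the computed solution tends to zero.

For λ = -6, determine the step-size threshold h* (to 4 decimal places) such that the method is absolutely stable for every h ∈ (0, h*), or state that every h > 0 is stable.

(-4.0000,0); λ=-6 ⇒ h* = (4)/6 = 0.6667.

Set f=λy, z=hλ:
  y_{n+1} = y_n + z·[3/4·y_n + 1/4·y_{n+1}] ⇒ (1 − 1/4z)y_{n+1} = (1 + 3/4z)y_n
  ⇒ R(z) = (1 + 3/4z)/(1 − 1/4z).

Boundary: |R(x)|=1, x<0.
x=-1.13: |R|=0.1189
R=−1: 1+3/4x = −1+1/4x ⇒ -1/2x=2 ⇒ x=2/(-1/2)=-4.0000
Confirm numerically:
  x=-3.474: |R|=0.85925 <1
  x=-1.975: |R|=0.32218 <1
  x=-1.880: |R|=0.27891 <1
  x=-4.466: |R|=1.11009 >1
  x=-4.296: |R|=1.07136 >1
  x=-4.061: |R|=1.01513 >1
Interval (-4.0000, 0).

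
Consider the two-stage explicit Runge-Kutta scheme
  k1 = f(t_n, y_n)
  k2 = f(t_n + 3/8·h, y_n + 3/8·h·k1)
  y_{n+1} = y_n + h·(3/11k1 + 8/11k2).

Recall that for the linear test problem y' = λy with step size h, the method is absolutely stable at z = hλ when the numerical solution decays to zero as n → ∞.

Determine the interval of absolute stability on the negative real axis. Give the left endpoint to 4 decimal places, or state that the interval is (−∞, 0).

z∈(-3.6667,0).

On y'=λy, z=hλ:
  k1=λy_n ⇒ h·k1=z·y_n;  k2=λ(1+3/8z)y_n ⇒ h·k2=z(1+3/8z)y_n
  y_{n+1}/y_n = 1 + 3/11z + 8/11z(1+3/8z) = 1 + z + 3/11z²
  Hence R(z) = 1 + z + 3/11z².

Boundary: |R(x)|=1, x<0.
x=-1.48: |R|=0.1174
R=1: x+3/11x²=0 ⇒ x=−11/3=-3.6667; min R=1−1/(4·3/11)=0.0833>−1
Confirm numerically:
  x=-3.143: |R|=0.55112 <1
  x=-2.134: |R|=0.10799 <1
  x=-1.488: |R|=0.11586 <1
  x=-3.919: |R|=1.26970 >1
  x=-3.830: |R|=1.17061 >1
  x=-3.750: |R|=1.08523 >1
Interval (-3.6667, 0).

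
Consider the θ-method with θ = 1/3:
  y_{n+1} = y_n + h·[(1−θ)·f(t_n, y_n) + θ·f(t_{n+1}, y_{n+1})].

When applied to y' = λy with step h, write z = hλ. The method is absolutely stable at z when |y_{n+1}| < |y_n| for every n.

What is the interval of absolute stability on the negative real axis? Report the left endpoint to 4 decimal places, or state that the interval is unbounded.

(-6.0000, 0).

Set f=λy, z=hλ:
  y_{n+1} = y_n + z·[2/3·y_n + 1/3·y_{n+1}] ⇒ (1 − 1/3z)y_{n+1} = (1 + 2/3z)y_n
  Hence R(z) = (1 + 2/3z)/(1 − 1/3z).

Find x<0 with |R(x)|<1.
x=-0.97: |R|=0.2670
R=−1: 1+2/3x = −1+1/3x ⇒ -1/3x=2 ⇒ x=2/(-1/3)=-6.0000
Confirm numerically:
  x=-5.529: |R|=0.94478 <1
  x=-5.322: |R|=0.91853 <1
  x=-3.080: |R|=0.51974 <1
  x=-6.596: |R|=1.06211 >1
  x=-6.300: |R|=1.03226 >1
  x=-6.183: |R|=1.01993 >1
Stable set (-6.0000, 0).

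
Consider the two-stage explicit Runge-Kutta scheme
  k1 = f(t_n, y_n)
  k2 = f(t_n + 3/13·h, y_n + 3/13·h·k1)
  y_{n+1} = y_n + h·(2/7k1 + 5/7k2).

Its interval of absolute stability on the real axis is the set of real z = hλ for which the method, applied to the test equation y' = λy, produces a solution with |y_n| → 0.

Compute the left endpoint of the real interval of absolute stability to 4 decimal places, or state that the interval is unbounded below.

Test eqn y'=λy, z=hλ:
  k1=λy_n ⇒ h·k1=z·y_n;  k2=λ(1+3/13z)y_n ⇒ h·k2=z(1+3/13z)y_n
  y_{n+1}/y_n = 1 + 2/7z + 5/7z(1+3/13z) = 1 + z + 15/91z²
  R(z) = 1 + z + 15/91z².

Find x<0 with |R(x)|<1.
x=-0.35: |R|=0.6702
R=1: x+15/91x²=0 ⇒ x=−91/15=-6.0667; min R=1−1/(4·15/91)=-0.5167>−1
Confirm numerically:
  x=-5.947: |R|=0.88269 <1
  x=-5.853: |R|=0.79386 <1
  x=-4.998: |R|=0.11958 <1
  x=-6.627: |R|=1.61209 >1
  x=-6.416: |R|=1.36945 >1
  x=-6.140: |R|=1.07422 >1
So |R|<1 on (-6.0667, 0).

left endpoint -6.0667.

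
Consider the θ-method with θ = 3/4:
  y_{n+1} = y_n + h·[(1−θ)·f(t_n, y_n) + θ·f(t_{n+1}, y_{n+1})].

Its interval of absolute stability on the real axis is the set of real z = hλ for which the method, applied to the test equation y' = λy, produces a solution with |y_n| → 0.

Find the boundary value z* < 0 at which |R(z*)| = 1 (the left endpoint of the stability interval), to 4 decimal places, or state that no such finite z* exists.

On y'=λy, z=hλ:
  y_{n+1} = y_n + z·[1/4·y_n + 3/4·y_{n+1}] ⇒ (1 − 3/4z)y_{n+1} = (1 + 1/4z)y_n
  R(z) = (1 + 1/4z)/(1 − 3/4z).

Solve |R(x)|<1 on ℝ⁻.
x=-1.58: |R|=0.2769
x=-2: |R|=0.2000
x=-10: |R|=0.1765
x=-100: |R|=0.3158
θ=3/4≥1/2 ⇒ |1+1/4x|<|1−3/4x| ∀x<0 ⇒ interval (−∞,0).

interval (−∞, 0).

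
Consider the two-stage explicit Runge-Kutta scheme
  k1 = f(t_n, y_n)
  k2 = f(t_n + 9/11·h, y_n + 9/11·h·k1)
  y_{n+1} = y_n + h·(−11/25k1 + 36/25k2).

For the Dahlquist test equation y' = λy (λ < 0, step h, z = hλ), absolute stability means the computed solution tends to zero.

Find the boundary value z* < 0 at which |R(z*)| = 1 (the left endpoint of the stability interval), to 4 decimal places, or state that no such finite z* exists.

left endpoint -0.8488.

With y'=λy (z=hλ):
  k1=λy_n ⇒ h·k1=z·y_n;  k2=λ(1+9/11z)y_n ⇒ h·k2=z(1+9/11z)y_n
  y_{n+1}/y_n = 1 − 11/25z + 36/25z(1+9/11z) = 1 + z + 324/275z²
  R(z) = 1 + z + 324/275z².

Find x<0 with |R(x)|<1.
x=-0.74: |R|=0.9052
R=1: x+324/275x²=0 ⇒ x=−275/324=-0.8488; min R=1−1/(4·324/275)=0.7878>−1
Confirm numerically:
  x=-0.723: |R|=0.89287 <1
  x=-0.646: |R|=0.84567 <1
  x=-0.620: |R|=0.83289 <1
  x=-0.436: |R|=0.78797 <1
  x=-1.374: |R|=1.85026 >1
  x=-1.257: |R|=1.60459 >1
  x=-0.906: |R|=1.06109 >1
So |R|<1 on (-0.8488, 0).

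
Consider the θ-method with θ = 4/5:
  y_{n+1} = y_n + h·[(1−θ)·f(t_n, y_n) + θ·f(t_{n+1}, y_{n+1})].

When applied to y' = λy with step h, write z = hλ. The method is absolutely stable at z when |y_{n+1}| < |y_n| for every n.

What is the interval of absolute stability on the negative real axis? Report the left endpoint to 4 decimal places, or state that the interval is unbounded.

With y'=λy (z=hλ):
  y_{n+1} = y_n + z·[1/5·y_n + 4/5·y_{n+1}] ⇒ (1 − 4/5z)y_{n+1} = (1 + 1/5z)y_n
  ⇒ R(z) = (1 + 1/5z)/(1 − 4/5z).

Need |R(x)|<1, x<0.
x=-1.2: |R|=0.3878
x=-2: |R|=0.2308
x=-10: |R|=0.1111
x=-100: |R|=0.2346
θ=4/5≥1/2 ⇒ |1+1/5x|<|1−4/5x| ∀x<0 ⇒ stable on all of ℝ⁻.

unbounded; (−∞, 0).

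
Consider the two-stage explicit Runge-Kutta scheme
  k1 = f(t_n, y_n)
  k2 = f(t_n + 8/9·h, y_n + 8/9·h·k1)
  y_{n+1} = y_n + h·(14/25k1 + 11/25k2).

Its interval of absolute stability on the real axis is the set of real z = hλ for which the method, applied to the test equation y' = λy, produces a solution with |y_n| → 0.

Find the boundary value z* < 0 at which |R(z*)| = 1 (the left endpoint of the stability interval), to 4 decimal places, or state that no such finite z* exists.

Set f=λy, z=hλ:
  k1=λy_n ⇒ h·k1=z·y_n;  k2=λ(1+8/9z)y_n ⇒ h·k2=z(1+8/9z)y_n
  y_{n+1}/y_n = 1 + 14/25z + 11/25z(1+8/9z) = 1 + z + 88/225z²
  so R(z) = 1 + z + 88/225z².

Solve |R(x)|<1 on ℝ⁻.
x=-0.76: |R|=0.4659
R=1: x+88/225x²=0 ⇒ x=−225/88=-2.5568; min R=1−1/(4·88/225)=0.3608>−1
Confirm numerically:
  x=-2.480: |R|=0.92549 <1
  x=-1.953: |R|=0.53878 <1
  x=-1.568: |R|=0.39360 <1
  x=-2.981: |R|=1.49455 >1
  x=-2.829: |R|=1.30116 >1
  x=-2.813: |R|=1.28185 >1
Interval (-2.5568, 0).

z* = -2.5568.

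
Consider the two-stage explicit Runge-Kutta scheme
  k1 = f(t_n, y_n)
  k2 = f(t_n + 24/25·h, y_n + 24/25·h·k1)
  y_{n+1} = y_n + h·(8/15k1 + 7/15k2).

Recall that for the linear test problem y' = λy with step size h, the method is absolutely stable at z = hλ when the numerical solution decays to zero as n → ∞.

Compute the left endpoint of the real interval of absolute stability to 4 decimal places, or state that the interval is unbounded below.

Set f=λy, z=hλ:
  k1=λy_n ⇒ h·k1=z·y_n;  k2=λ(1+24/25z)y_n ⇒ h·k2=z(1+24/25z)y_n
  y_{n+1}/y_n = 1 + 8/15z + 7/15z(1+24/25z) = 1 + z + 56/125z²
  ⇒ R(z) = 1 + z + 56/125z².

Find x<0 with |R(x)|<1.
x=-0.68: |R|=0.5272
R=1: x+56/125x²=0 ⇒ x=−125/56=-2.2321; min R=1−1/(4·56/125)=0.4420>−1
Confirm numerically:
  x=-2.172: |R|=0.94148 <1
  x=-2.023: |R|=0.81045 <1
  x=-1.307: |R|=0.45830 <1
  x=-1.171: |R|=0.44332 <1
  x=-2.804: |R|=1.71836 >1
  x=-2.511: |R|=1.31369 >1
  x=-2.414: |R|=1.19667 >1
So |R|<1 on (-2.2321, 0).

left endpoint -2.2321.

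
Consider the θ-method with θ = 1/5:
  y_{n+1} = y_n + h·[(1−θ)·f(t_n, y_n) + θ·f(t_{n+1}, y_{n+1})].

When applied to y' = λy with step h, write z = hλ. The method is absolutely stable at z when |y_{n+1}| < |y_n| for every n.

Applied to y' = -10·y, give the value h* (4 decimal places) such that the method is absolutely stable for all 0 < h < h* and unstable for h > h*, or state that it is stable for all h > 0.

Test eqn y'=λy, z=hλ:
  y_{n+1} = y_n + z·[4/5·y_n + 1/5·y_{n+1}] ⇒ (1 − 1/5z)y_{n+1} = (1 + 4/5z)y_n
  so R(z) = (1 + 4/5z)/(1 − 1/5z).

Need |R(x)|<1, x<0.
x=-1.07: |R|=0.1186
R=−1: 1+4/5x = −1+1/5x ⇒ -3/5x=2 ⇒ x=2/(-3/5)=-3.3333
Confirm numerically:
  x=-2.889: |R|=0.83103 <1
  x=-2.112: |R|=0.48481 <1
  x=-1.864: |R|=0.35781 <1
  x=-1.715: |R|=0.27699 <1
  x=-3.822: |R|=1.16618 >1
  x=-3.802: |R|=1.15974 >1
  x=-3.618: |R|=1.09909 >1
So |R|<1 on (-3.3333, 0).

(-3.3333,0); λ=-10 ⇒ h* = (10/3)/10 = 0.3333.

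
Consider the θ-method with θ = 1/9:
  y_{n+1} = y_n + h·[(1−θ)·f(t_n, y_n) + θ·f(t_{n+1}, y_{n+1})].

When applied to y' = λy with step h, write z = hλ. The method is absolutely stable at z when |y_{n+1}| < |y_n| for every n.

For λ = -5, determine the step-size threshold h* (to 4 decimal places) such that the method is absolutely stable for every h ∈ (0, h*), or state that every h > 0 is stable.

(-2.5714,0); λ=-5 ⇒ h* = (18/7)/5 = 0.5143.

With y'=λy (z=hλ):
  y_{n+1} = y_n + z·[8/9·y_n + 1/9·y_{n+1}] ⇒ (1 − 1/9z)y_{n+1} = (1 + 8/9z)y_n
  ⇒ R(z) = (1 + 8/9z)/(1 − 1/9z).

Need |R(x)|<1, x<0.
x=-1.09: |R|=0.0278
R=−1: 1+8/9x = −1+1/9x ⇒ -7/9x=2 ⇒ x=2/(-7/9)=-2.5714
Confirm numerically:
  x=-2.416: |R|=0.90470 <1
  x=-1.518: |R|=0.29892 <1
  x=-1.031: |R|=0.07497 <1
  x=-3.107: |R|=1.30966 >1
  x=-2.647: |R|=1.04542 >1
So |R|<1 on (-2.5714, 0).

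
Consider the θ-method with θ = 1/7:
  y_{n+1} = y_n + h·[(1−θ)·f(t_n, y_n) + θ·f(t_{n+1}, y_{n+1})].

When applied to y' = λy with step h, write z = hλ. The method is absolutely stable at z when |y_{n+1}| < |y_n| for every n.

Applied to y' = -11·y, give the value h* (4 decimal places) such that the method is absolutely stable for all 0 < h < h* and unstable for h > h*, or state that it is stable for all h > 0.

Set f=λy, z=hλ:
  y_{n+1} = y_n + z·[6/7·y_n + 1/7·y_{n+1}] ⇒ (1 − 1/7z)y_{n+1} = (1 + 6/7z)y_n
  Hence R(z) = (1 + 6/7z)/(1 − 1/7z).

Need |R(x)|<1, x<0.
x=-1.57: |R|=0.2824
R=−1: 1+6/7x = −1+1/7x ⇒ -5/7x=2 ⇒ x=2/(-5/7)=-2.8000
Confirm numerically:
  x=-2.609: |R|=0.90061 <1
  x=-2.481: |R|=0.83177 <1
  x=-1.210: |R|=0.03167 <1
  x=-3.101: |R|=1.14900 >1
  x=-3.005: |R|=1.10245 >1
So |R|<1 on (-2.8000, 0).

(-2.8000,0); λ=-11 ⇒ h* = (14/5)/11 = 0.2545.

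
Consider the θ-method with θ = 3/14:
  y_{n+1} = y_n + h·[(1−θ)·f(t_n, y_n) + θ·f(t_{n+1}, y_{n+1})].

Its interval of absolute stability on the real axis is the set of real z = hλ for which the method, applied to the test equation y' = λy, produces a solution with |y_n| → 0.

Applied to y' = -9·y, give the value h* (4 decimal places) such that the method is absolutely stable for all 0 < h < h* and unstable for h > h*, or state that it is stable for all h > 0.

(-3.5000,0); λ=-9 ⇒ h* = (7/2)/9 = 0.3889.

On y'=λy, z=hλ:
  y_{n+1} = y_n + z·[11/14·y_n + 3/14·y_{n+1}] ⇒ (1 − 3/14z)y_{n+1} = (1 + 11/14z)y_n
  R(z) = (1 + 11/14z)/(1 − 3/14z).

Solve |R(x)|<1 on ℝ⁻.
x=-1.46: |R|=0.1121
R=−1: 1+11/14x = −1+3/14x ⇒ -4/7x=2 ⇒ x=2/(-4/7)=-3.5000
Confirm numerically:
  x=-3.182: |R|=0.89196 <1
  x=-2.451: |R|=0.60699 <1
  x=-1.441: |R|=0.10102 <1
  x=-4.095: |R|=1.18109 >1
  x=-3.994: |R|=1.15211 >1
Stable set (-3.5000, 0).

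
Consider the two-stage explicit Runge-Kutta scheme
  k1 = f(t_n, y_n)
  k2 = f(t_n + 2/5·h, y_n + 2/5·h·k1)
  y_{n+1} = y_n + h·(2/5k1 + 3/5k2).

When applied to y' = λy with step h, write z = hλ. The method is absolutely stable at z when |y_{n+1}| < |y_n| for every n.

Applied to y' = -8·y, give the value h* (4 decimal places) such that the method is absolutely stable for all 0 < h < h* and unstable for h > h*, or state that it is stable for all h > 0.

On y'=λy, z=hλ:
  k1=λy_n ⇒ h·k1=z·y_n;  k2=λ(1+2/5z)y_n ⇒ h·k2=z(1+2/5z)y_n
  y_{n+1}/y_n = 1 + 2/5z + 3/5z(1+2/5z) = 1 + z + 6/25z²
  Hence R(z) = 1 + z + 6/25z².

Boundary: |R(x)|=1, x<0.
x=-1.36: |R|=0.0839
R=1: x+6/25x²=0 ⇒ x=−25/6=-4.1667; min R=1−1/(4·6/25)=-0.0417>−1
Confirm numerically:
  x=-3.555: |R|=0.47813 <1
  x=-2.273: |R|=0.03303 <1
  x=-2.184: |R|=0.03923 <1
  x=-4.655: |R|=1.54557 >1
  x=-4.556: |R|=1.42571 >1
Interval (-4.1667, 0).

(-4.1667,0); λ=-8 ⇒ h* = (25/6)/8 = 0.5208.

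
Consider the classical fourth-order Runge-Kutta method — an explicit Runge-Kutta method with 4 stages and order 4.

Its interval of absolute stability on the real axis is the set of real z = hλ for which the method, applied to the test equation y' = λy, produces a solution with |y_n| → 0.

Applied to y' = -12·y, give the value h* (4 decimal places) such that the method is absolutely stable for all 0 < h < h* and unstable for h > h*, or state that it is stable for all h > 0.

On y'=λy, z=hλ:
  order 4, 4-stage ⇒ R(z)=1+z+z^2/2+z^3/6+z^4/24
  (e.g. R(-1.8)=0.28540, |R|=0.28540)

Need |R(x)|<1, x<0.
x=-1.8: |R|=0.2854
|R(-2.87)|=1.1354 |R(-1.93)|=0.3124 |R(-0.57)|=0.5660
Bisect:
  x_lo=-3.1003 |R|=1.5885  x_hi=-0.0706 |R|=0.9318
  mid=-1.58545 |R|=0.27043 →hi
  mid=-2.34287 |R|=0.51370 →hi
  mid=-2.72158 |R|=0.90811 →hi
  mid=-2.91093 |R|=1.20654 →lo
  mid=-2.81625 |R|=1.04769 →lo
  mid=-2.76892 |R|=0.97559 →hi
  mid=-2.79258 |R|=1.01105 →lo
  mid=-2.78075 |R|=0.99317 →hi
  mid=-2.78667 |R|=1.00207 →lo
  mid=-2.78371 |R|=0.99761 →hi
  ...
  [-2.78537,-2.78519] ⇒ x*=-2.7853
Stable set (-2.7853, 0).

(-2.7853,0); λ=-12 ⇒ h* = 0.2321.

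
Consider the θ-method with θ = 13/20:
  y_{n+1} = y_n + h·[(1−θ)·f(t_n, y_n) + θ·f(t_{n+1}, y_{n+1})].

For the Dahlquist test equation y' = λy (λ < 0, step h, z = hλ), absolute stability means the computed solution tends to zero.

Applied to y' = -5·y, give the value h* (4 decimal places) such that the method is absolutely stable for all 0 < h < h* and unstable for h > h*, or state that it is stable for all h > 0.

Test eqn y'=λy, z=hλ:
  y_{n+1} = y_n + z·[7/20·y_n + 13/20·y_{n+1}] ⇒ (1 − 13/20z)y_{n+1} = (1 + 7/20z)y_n
  Hence R(z) = (1 + 7/20z)/(1 − 13/20z).

Boundary: |R(x)|=1, x<0.
x=-1.54: |R|=0.2304
x=-2: |R|=0.1304
x=-10: |R|=0.3333
x=-100: |R|=0.5152
θ=13/20≥1/2 ⇒ |1+7/20x|<|1−13/20x| ∀x<0 ⇒ stable on all of ℝ⁻.

interval (−∞, 0). Any h>0 works for λ=-5.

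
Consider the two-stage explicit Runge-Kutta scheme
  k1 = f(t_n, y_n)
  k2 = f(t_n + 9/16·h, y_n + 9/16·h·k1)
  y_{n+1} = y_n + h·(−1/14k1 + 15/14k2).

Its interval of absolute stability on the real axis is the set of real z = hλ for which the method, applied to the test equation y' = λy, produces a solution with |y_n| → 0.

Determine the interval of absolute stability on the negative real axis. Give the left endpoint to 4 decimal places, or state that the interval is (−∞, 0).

Test eqn y'=λy, z=hλ:
  k1=λy_n ⇒ h·k1=z·y_n;  k2=λ(1+9/16z)y_n ⇒ h·k2=z(1+9/16z)y_n
  y_{n+1}/y_n = 1 − 1/14z + 15/14z(1+9/16z) = 1 + z + 135/224z²
  Hence R(z) = 1 + z + 135/224z².

Solve |R(x)|<1 on ℝ⁻.
x=-0.5: |R|=0.6507
R=1: x+135/224x²=0 ⇒ x=−224/135=-1.6593; min R=1−1/(4·135/224)=0.5852>−1
Confirm numerically:
  x=-1.526: |R|=0.87744 <1
  x=-1.320: |R|=0.73011 <1
  x=-1.045: |R|=0.61314 <1
  x=-2.039: |R|=1.46665 >1
  x=-1.850: |R|=1.21267 >1
  x=-1.770: |R|=1.11813 >1
So |R|<1 on (-1.6593, 0).

(-1.6593, 0).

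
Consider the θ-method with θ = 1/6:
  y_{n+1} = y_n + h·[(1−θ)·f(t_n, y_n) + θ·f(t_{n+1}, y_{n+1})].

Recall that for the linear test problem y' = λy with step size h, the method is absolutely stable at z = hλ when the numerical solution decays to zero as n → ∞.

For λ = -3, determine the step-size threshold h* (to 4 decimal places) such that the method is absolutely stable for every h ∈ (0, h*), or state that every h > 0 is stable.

(-3.0000,0); λ=-3 ⇒ h* = (3)/3 = 1.0000.

Set f=λy, z=hλ:
  y_{n+1} = y_n + z·[5/6·y_n + 1/6·y_{n+1}] ⇒ (1 − 1/6z)y_{n+1} = (1 + 5/6z)y_n
  Hence R(z) = (1 + 5/6z)/(1 − 1/6z).

Need |R(x)|<1, x<0.
x=-1.76: |R|=0.3608
R=−1: 1+5/6x = −1+1/6x ⇒ -2/3x=2 ⇒ x=2/(-2/3)=-3.0000
Confirm numerically:
  x=-2.300: |R|=0.66265 <1
  x=-1.659: |R|=0.29965 <1
  x=-1.593: |R|=0.25879 <1
  x=-1.406: |R|=0.13908 <1
  x=-3.486: |R|=1.20493 >1
  x=-3.464: |R|=1.19611 >1
Interval (-3.0000, 0).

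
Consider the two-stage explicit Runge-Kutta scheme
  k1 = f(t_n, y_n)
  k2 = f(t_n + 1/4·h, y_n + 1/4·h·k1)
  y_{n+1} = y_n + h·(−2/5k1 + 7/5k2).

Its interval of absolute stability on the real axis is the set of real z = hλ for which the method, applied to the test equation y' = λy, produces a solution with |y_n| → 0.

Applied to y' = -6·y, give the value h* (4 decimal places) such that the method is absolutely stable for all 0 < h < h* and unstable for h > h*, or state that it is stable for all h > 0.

Set f=λy, z=hλ:
  k1=λy_n ⇒ h·k1=z·y_n;  k2=λ(1+1/4z)y_n ⇒ h·k2=z(1+1/4z)y_n
  y_{n+1}/y_n = 1 − 2/5z + 7/5z(1+1/4z) = 1 + z + 7/20z²
  so R(z) = 1 + z + 7/20z².

Solve |R(x)|<1 on ℝ⁻.
x=-1.56: |R|=0.2918
R=1: x+7/20x²=0 ⇒ x=−20/7=-2.8571; min R=1−1/(4·7/20)=0.2857>−1
Confirm numerically:
  x=-1.898: |R|=0.36284 <1
  x=-1.273: |R|=0.29419 <1
  x=-1.242: |R|=0.29790 <1
  x=-1.152: |R|=0.31249 <1
  x=-3.038: |R|=1.19231 >1
  x=-3.003: |R|=1.15330 >1
Interval (-2.8571, 0).

(-2.8571,0); λ=-6 ⇒ h* = (20/7)/6 = 0.4762.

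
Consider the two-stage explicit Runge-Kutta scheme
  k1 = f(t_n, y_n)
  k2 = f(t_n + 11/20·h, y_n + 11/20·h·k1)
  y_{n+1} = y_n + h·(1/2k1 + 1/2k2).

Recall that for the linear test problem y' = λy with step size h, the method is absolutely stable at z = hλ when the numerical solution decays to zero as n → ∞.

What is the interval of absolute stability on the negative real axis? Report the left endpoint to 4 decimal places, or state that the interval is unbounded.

On y'=λy, z=hλ:
  k1=λy_n ⇒ h·k1=z·y_n;  k2=λ(1+11/20z)y_n ⇒ h·k2=z(1+11/20z)y_n
  y_{n+1}/y_n = 1 + 1/2z + 1/2z(1+11/20z) = 1 + z + 11/40z²
  R(z) = 1 + z + 11/40z².

Find x<0 with |R(x)|<1.
x=-1.4: |R|=0.1390
R=1: x+11/40x²=0 ⇒ x=−40/11=-3.6364; min R=1−1/(4·11/40)=0.0909>−1
Confirm numerically:
  x=-3.468: |R|=0.83943 <1
  x=-3.412: |R|=0.78948 <1
  x=-1.630: |R|=0.10065 <1
  x=-4.146: |R|=1.58106 >1
  x=-3.751: |R|=1.11825 >1
Interval (-3.6364, 0).

z∈(-3.6364,0).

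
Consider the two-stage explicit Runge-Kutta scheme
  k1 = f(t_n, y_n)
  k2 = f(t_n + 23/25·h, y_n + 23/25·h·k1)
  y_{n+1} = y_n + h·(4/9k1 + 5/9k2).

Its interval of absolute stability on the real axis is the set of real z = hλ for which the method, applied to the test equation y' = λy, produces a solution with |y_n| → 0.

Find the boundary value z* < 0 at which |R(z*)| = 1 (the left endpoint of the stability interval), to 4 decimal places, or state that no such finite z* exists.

Set f=λy, z=hλ:
  k1=λy_n ⇒ h·k1=z·y_n;  k2=λ(1+23/25z)y_n ⇒ h·k2=z(1+23/25z)y_n
  y_{n+1}/y_n = 1 + 4/9z + 5/9z(1+23/25z) = 1 + z + 23/45z²
  Hence R(z) = 1 + z + 23/45z².

Need |R(x)|<1, x<0.
x=-1.34: |R|=0.5778
R=1: x+23/45x²=0 ⇒ x=−45/23=-1.9565; min R=1−1/(4·23/45)=0.5109>−1
Confirm numerically:
  x=-1.758: |R|=0.82162 <1
  x=-1.702: |R|=0.77859 <1
  x=-1.101: |R|=0.51857 <1
  x=-0.935: |R|=0.51183 <1
  x=-2.495: |R|=1.68668 >1
  x=-2.347: |R|=1.46841 >1
  x=-2.273: |R|=1.36767 >1
So |R|<1 on (-1.9565, 0).

left endpoint -1.9565.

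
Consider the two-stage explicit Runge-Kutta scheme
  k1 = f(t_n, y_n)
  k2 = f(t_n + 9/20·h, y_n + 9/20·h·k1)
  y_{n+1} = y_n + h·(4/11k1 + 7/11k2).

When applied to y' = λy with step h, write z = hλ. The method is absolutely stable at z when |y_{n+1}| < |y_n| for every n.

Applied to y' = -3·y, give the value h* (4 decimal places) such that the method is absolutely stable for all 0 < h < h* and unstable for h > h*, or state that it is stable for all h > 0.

With y'=λy (z=hλ):
  k1=λy_n ⇒ h·k1=z·y_n;  k2=λ(1+9/20z)y_n ⇒ h·k2=z(1+9/20z)y_n
  y_{n+1}/y_n = 1 + 4/11z + 7/11z(1+9/20z) = 1 + z + 63/220z²
  Hence R(z) = 1 + z + 63/220z².

Boundary: |R(x)|=1, x<0.
x=-1.5: |R|=0.1443
R=1: x+63/220x²=0 ⇒ x=−220/63=-3.4921; min R=1−1/(4·63/220)=0.1270>−1
Confirm numerically:
  x=-3.266: |R|=0.78857 <1
  x=-2.359: |R|=0.23458 <1
  x=-2.154: |R|=0.17465 <1
  x=-2.089: |R|=0.16067 <1
  x=-3.965: |R|=1.53699 >1
  x=-3.515: |R|=1.02309 >1
So |R|<1 on (-3.4921, 0).

(-3.4921,0); λ=-3 ⇒ h* = (220/63)/3 = 1.1640.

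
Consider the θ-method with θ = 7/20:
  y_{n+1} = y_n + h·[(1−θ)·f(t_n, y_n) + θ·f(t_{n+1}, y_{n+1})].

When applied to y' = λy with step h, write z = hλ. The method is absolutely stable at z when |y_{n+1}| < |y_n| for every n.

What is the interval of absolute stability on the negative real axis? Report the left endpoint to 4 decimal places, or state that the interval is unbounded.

(-6.6667, 0).

Set f=λy, z=hλ:
  y_{n+1} = y_n + z·[13/20·y_n + 7/20·y_{n+1}] ⇒ (1 − 7/20z)y_{n+1} = (1 + 13/20z)y_n
  R(z) = (1 + 13/20z)/(1 − 7/20z).

Need |R(x)|<1, x<0.
x=-1.64: |R|=0.0419
R=−1: 1+13/20x = −1+7/20x ⇒ -3/10x=2 ⇒ x=2/(-3/10)=-6.6667
Confirm numerically:
  x=-6.534: |R|=0.98789 <1
  x=-5.269: |R|=0.85257 <1
  x=-4.890: |R|=0.80343 <1
  x=-4.008: |R|=0.66805 <1
  x=-7.194: |R|=1.04497 >1
  x=-6.720: |R|=1.00477 >1
So |R|<1 on (-6.6667, 0).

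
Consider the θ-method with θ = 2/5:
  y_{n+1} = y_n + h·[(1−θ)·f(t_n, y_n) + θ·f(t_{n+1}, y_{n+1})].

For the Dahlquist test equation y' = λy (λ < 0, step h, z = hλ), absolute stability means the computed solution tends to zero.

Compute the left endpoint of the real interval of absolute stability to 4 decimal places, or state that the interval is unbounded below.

left endpoint -10.0000.

Set f=λy, z=hλ:
  y_{n+1} = y_n + z·[3/5·y_n + 2/5·y_{n+1}] ⇒ (1 − 2/5z)y_{n+1} = (1 + 3/5z)y_n
  ⇒ R(z) = (1 + 3/5z)/(1 − 2/5z).

Solve |R(x)|<1 on ℝ⁻.
x=-0.89: |R|=0.3437
R=−1: 1+3/5x = −1+2/5x ⇒ -1/5x=2 ⇒ x=2/(-1/5)=-10.0000
Confirm numerically:
  x=-9.632: |R|=0.98483 <1
  x=-7.521: |R|=0.87631 <1
  x=-5.216: |R|=0.68999 <1
  x=-4.273: |R|=0.57722 <1
  x=-10.556: |R|=1.02129 >1
  x=-10.386: |R|=1.01498 >1
So |R|<1 on (-10.0000, 0).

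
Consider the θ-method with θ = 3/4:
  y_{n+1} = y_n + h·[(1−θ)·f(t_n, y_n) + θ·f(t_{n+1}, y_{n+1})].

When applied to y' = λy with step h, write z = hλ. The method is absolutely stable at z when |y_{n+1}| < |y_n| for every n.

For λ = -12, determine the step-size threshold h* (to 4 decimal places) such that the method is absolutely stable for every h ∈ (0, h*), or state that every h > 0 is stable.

With y'=λy (z=hλ):
  y_{n+1} = y_n + z·[1/4·y_n + 3/4·y_{n+1}] ⇒ (1 − 3/4z)y_{n+1} = (1 + 1/4z)y_n
  R(z) = (1 + 1/4z)/(1 − 3/4z).

Need |R(x)|<1, x<0.
x=-1.49: |R|=0.2963
x=-2: |R|=0.2000
x=-10: |R|=0.1765
x=-100: |R|=0.3158
θ=3/4≥1/2 ⇒ |1+1/4x|<|1−3/4x| ∀x<0 ⇒ interval (−∞,0).

interval (−∞, 0). Any h>0 works for λ=-12.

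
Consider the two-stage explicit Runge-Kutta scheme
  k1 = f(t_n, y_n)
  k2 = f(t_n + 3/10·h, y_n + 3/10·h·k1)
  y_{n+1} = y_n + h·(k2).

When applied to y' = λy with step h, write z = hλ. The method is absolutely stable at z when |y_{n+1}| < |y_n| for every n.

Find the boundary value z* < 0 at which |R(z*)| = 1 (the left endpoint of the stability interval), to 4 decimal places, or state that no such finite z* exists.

On y'=λy, z=hλ:
  k1=λy_n ⇒ h·k1=z·y_n;  k2=λ(1+3/10z)y_n ⇒ h·k2=z(1+3/10z)y_n
  y_{n+1}/y_n = 1 + z(1+3/10z) = 1 + z + 3/10z²
  Hence R(z) = 1 + z + 3/10z².

Find x<0 with |R(x)|<1.
x=-0.65: |R|=0.4768
R=1: x+3/10x²=0 ⇒ x=−10/3=-3.3333; min R=1−1/(4·3/10)=0.1667>−1
Confirm numerically:
  x=-2.839: |R|=0.57898 <1
  x=-2.821: |R|=0.56641 <1
  x=-2.694: |R|=0.48329 <1
  x=-3.607: |R|=1.29613 >1
  x=-3.445: |R|=1.11541 >1
Stable set (-3.3333, 0).

z* = -3.3333.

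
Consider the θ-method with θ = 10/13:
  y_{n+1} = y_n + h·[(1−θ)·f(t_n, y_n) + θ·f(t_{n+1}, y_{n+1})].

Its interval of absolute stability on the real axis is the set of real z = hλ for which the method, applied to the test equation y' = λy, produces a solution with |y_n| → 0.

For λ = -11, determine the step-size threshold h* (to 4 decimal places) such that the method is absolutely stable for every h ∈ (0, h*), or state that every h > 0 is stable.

Set f=λy, z=hλ:
  y_{n+1} = y_n + z·[3/13·y_n + 10/13·y_{n+1}] ⇒ (1 − 10/13z)y_{n+1} = (1 + 3/13z)y_n
  Hence R(z) = (1 + 3/13z)/(1 − 10/13z).

Solve |R(x)|<1 on ℝ⁻.
x=-0.86: |R|=0.4824
x=-2: |R|=0.2121
x=-10: |R|=0.1504
x=-100: |R|=0.2833
θ=10/13≥1/2 ⇒ |1+3/13x|<|1−10/13x| ∀x<0 ⇒ stable on all of ℝ⁻.

unbounded; (−∞, 0). Any h>0 works for λ=-11.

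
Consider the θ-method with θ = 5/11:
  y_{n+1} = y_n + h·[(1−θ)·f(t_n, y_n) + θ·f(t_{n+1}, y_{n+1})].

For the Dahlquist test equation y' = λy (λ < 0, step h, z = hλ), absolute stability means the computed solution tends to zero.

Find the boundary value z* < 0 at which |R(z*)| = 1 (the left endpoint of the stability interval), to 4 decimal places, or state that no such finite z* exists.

left endpoint -22.0000.

Test eqn y'=λy, z=hλ:
  y_{n+1} = y_n + z·[6/11·y_n + 5/11·y_{n+1}] ⇒ (1 − 5/11z)y_{n+1} = (1 + 6/11z)y_n
  R(z) = (1 + 6/11z)/(1 − 5/11z).

Find x<0 with |R(x)|<1.
x=-0.67: |R|=0.4864
R=−1: 1+6/11x = −1+5/11x ⇒ -1/11x=2 ⇒ x=2/(-1/11)=-22.0000
Confirm numerically:
  x=-19.521: |R|=0.97717 <1
  x=-17.088: |R|=0.94907 <1
  x=-11.967: |R|=0.85836 <1
  x=-22.518: |R|=1.00419 >1
  x=-22.503: |R|=1.00407 >1
  x=-22.335: |R|=1.00273 >1
So |R|<1 on (-22.0000, 0).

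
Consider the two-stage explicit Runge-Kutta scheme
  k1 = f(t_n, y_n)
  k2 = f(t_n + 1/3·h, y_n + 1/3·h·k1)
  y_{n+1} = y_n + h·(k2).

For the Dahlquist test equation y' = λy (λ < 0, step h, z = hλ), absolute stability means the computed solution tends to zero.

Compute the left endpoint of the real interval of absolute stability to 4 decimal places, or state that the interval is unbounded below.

left endpoint -3.0000.

On y'=λy, z=hλ:
  k1=λy_n ⇒ h·k1=z·y_n;  k2=λ(1+1/3z)y_n ⇒ h·k2=z(1+1/3z)y_n
  y_{n+1}/y_n = 1 + z(1+1/3z) = 1 + z + 1/3z²
  ⇒ R(z) = 1 + z + 1/3z².

Need |R(x)|<1, x<0.
x=-1.68: |R|=0.2608
R=1: x+1/3x²=0 ⇒ x=−3=-3.0000; min R=1−1/(4·1/3)=0.2500>−1
Confirm numerically:
  x=-2.729: |R|=0.75348 <1
  x=-2.303: |R|=0.46494 <1
  x=-1.350: |R|=0.25750 <1
  x=-1.218: |R|=0.27651 <1
  x=-3.598: |R|=1.71720 >1
  x=-3.081: |R|=1.08319 >1
So |R|<1 on (-3.0000, 0).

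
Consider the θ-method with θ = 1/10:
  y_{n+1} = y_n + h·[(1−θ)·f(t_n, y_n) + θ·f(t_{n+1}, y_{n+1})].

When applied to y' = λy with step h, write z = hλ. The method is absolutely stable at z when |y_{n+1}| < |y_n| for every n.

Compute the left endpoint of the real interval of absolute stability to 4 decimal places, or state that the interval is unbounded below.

left endpoint -2.5000.

Test eqn y'=λy, z=hλ:
  y_{n+1} = y_n + z·[9/10·y_n + 1/10·y_{n+1}] ⇒ (1 − 1/10z)y_{n+1} = (1 + 9/10z)y_n
  R(z) = (1 + 9/10z)/(1 − 1/10z).

Solve |R(x)|<1 on ℝ⁻.
x=-1.67: |R|=0.4310
R=−1: 1+9/10x = −1+1/10x ⇒ -4/5x=2 ⇒ x=2/(-4/5)=-2.5000
Confirm numerically:
  x=-2.439: |R|=0.96077 <1
  x=-2.206: |R|=0.80731 <1
  x=-2.098: |R|=0.73417 <1
  x=-2.873: |R|=1.23180 >1
  x=-2.670: |R|=1.10734 >1
So |R|<1 on (-2.5000, 0).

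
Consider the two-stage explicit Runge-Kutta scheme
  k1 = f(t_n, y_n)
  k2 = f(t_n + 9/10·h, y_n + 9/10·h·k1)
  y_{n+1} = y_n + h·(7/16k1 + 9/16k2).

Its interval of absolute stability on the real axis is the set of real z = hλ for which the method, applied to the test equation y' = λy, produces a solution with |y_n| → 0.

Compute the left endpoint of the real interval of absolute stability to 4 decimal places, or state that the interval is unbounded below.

With y'=λy (z=hλ):
  k1=λy_n ⇒ h·k1=z·y_n;  k2=λ(1+9/10z)y_n ⇒ h·k2=z(1+9/10z)y_n
  y_{n+1}/y_n = 1 + 7/16z + 9/16z(1+9/10z) = 1 + z + 81/160z²
  Hence R(z) = 1 + z + 81/160z².

Need |R(x)|<1, x<0.
x=-0.88: |R|=0.5120
R=1: x+81/160x²=0 ⇒ x=−160/81=-1.9753; min R=1−1/(4·81/160)=0.5062>−1
Confirm numerically:
  x=-1.578: |R|=0.68261 <1
  x=-1.403: |R|=0.59351 <1
  x=-1.170: |R|=0.52301 <1
  x=-1.137: |R|=0.51746 <1
  x=-2.290: |R|=1.36483 >1
  x=-2.258: |R|=1.32315 >1
Stable set (-1.9753, 0).

z* = -1.9753.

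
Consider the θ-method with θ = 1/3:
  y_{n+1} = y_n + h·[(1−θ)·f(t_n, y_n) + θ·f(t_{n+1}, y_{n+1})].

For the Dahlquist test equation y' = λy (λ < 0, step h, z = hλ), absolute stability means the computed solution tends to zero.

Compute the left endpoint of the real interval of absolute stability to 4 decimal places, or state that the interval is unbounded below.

On y'=λy, z=hλ:
  y_{n+1} = y_n + z·[2/3·y_n + 1/3·y_{n+1}] ⇒ (1 − 1/3z)y_{n+1} = (1 + 2/3z)y_n
  so R(z) = (1 + 2/3z)/(1 − 1/3z).

Find x<0 with |R(x)|<1.
x=-1.16: |R|=0.1635
R=−1: 1+2/3x = −1+1/3x ⇒ -1/3x=2 ⇒ x=2/(-1/3)=-6.0000
Confirm numerically:
  x=-4.373: |R|=0.77933 <1
  x=-4.199: |R|=0.74983 <1
  x=-3.149: |R|=0.53635 <1
  x=-2.439: |R|=0.34528 <1
  x=-6.488: |R|=1.05143 >1
  x=-6.338: |R|=1.03620 >1
  x=-6.275: |R|=1.02965 >1
Stable set (-6.0000, 0).

z* = -6.0000.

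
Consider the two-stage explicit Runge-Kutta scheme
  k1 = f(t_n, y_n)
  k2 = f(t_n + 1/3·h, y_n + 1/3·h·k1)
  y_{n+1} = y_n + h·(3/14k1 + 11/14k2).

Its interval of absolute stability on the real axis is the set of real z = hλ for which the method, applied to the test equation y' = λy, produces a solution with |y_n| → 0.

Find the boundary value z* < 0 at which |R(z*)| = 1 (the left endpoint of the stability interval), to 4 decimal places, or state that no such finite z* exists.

With y'=λy (z=hλ):
  k1=λy_n ⇒ h·k1=z·y_n;  k2=λ(1+1/3z)y_n ⇒ h·k2=z(1+1/3z)y_n
  y_{n+1}/y_n = 1 + 3/14z + 11/14z(1+1/3z) = 1 + z + 11/42z²
  Hence R(z) = 1 + z + 11/42z².

Boundary: |R(x)|=1, x<0.
x=-1.11: |R|=0.2127
R=1: x+11/42x²=0 ⇒ x=−42/11=-3.8182; min R=1−1/(4·11/42)=0.0455>−1
Confirm numerically:
  x=-3.595: |R|=0.78986 <1
  x=-3.241: |R|=0.51007 <1
  x=-3.208: |R|=0.48733 <1
  x=-4.097: |R|=1.29918 >1
  x=-3.969: |R|=1.15678 >1
So |R|<1 on (-3.8182, 0).

left endpoint -3.8182.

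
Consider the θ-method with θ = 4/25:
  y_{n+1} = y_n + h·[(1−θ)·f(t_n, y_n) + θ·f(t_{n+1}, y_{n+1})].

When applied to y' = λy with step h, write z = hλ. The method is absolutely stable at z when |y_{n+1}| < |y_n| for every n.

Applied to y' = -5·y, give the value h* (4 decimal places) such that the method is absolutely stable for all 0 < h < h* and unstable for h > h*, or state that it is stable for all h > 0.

(-2.9412,0); λ=-5 ⇒ h* = (50/17)/5 = 0.5882.

Test eqn y'=λy, z=hλ:
  y_{n+1} = y_n + z·[21/25·y_n + 4/25·y_{n+1}] ⇒ (1 − 4/25z)y_{n+1} = (1 + 21/25z)y_n
  Hence R(z) = (1 + 21/25z)/(1 − 4/25z).

Find x<0 with |R(x)|<1.
x=-0.34: |R|=0.6775
R=−1: 1+21/25x = −1+4/25x ⇒ -17/25x=2 ⇒ x=2/(-17/25)=-2.9412
Confirm numerically:
  x=-2.432: |R|=0.75075 <1
  x=-2.313: |R|=0.68822 <1
  x=-1.544: |R|=0.23813 <1
  x=-3.384: |R|=1.19535 >1
  x=-3.367: |R|=1.18818 >1
  x=-3.115: |R|=1.07888 >1
Interval (-2.9412, 0).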